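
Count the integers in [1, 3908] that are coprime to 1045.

Prime factors of 1045: 5, 11, 19. Count integers ≤ 3908 divisible by none of them.
By inclusion–exclusion: 3908 − ⌊3908/5⌋ − ⌊3908/11⌋ − ⌊3908/19⌋ + ⌊3908/55⌋ + ⌊3908/95⌋ + ⌊3908/209⌋ − ⌊3908/1045⌋ = 2694.

2694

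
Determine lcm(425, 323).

425 = 5² · 17; 323 = 17 · 19
max exponents: 5² · 17 · 19 = 8075

8075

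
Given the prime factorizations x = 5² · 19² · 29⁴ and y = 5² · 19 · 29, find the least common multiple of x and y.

6383211025

max exponent per prime: 5² · 19² · 29⁴ = 6383211025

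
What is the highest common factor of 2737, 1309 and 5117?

gcd(2737, 1309): 2737 = 2·1309 + 119; 1309 = 11·119 + 0 → 119
gcd(119, 5117): 5117 = 43·119 + 0 → 119

119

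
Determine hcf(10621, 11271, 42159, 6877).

gcd(10621, 11271): 11271 = 1·10621 + 650; 10621 = 16·650 + 221; 650 = 2·221 + 208; 221 = 1·208 + 13; 208 = 16·13 + 0 → 13
gcd(13, 42159): 42159 = 3243·13 + 0 → 13
gcd(13, 6877): 6877 = 529·13 + 0 → 13

13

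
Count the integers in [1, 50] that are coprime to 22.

22 = 2·11. Inclusion–exclusion on these primes:
50 − ⌊50/2⌋ − ⌊50/11⌋ + ⌊50/22⌋ = 23

23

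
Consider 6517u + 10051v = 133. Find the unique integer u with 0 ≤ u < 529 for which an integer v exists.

54

Euclid: 10051 = 1·6517 + 3534; 6517 = 1·3534 + 2983; 3534 = 1·2983 + 551; 2983 = 5·551 + 228; 551 = 2·228 + 95; 228 = 2·95 + 38; 95 = 2·38 + 19; 38 = 2·19 + 0 → gcd = 19; 133 = 19·7.
Back-substitution yields 6517·(-219) + 10051·(142) = 19, so one solution is u = -219·7 = -1533, v = 142·7 = 994.
Solutions in u differ by 10051/19 = 529; the one in [0, 529) is -1533 mod 529 = 54.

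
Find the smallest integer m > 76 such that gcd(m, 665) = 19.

114

gcd(m, 665) = 19 forces 19 | m; write m = 19s. Then gcd(19s, 19·35) = 19·gcd(s, 35), so need gcd(s, 35) = 1.
19s > 76 gives s ≥ 5. The least s ≥ 5 coprime to 35 is 6, so m = 19·6 = 114.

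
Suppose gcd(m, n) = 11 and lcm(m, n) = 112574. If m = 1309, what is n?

946

m·n = gcd·lcm = 11·112574 = 1238314, so n = 1238314/1309 = 946.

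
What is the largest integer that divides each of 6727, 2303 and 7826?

6727 = 7 · 31²; 2303 = 7² · 47; 7826 = 2 · 7 · 13 · 43
gcd takes min exponent of each prime: 7 = 7

7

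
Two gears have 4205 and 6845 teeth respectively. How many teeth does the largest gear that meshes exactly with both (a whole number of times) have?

5

Euclid: 6845 = 1·4205 + 2640; 4205 = 1·2640 + 1565; 2640 = 1·1565 + 1075; 1565 = 1·1075 + 490; 1075 = 2·490 + 95; 490 = 5·95 + 15; 95 = 6·15 + 5; 15 = 3·5 + 0. Last nonzero remainder: 5.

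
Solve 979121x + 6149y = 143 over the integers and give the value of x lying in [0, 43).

13

Reduce mod 6149: 979121x ≡ 143 (mod 6149). With g = gcd(979121, 6149) = 143 dividing 143, divide through: 6847x ≡ 1 (mod 43).
Since gcd(6847, 43) = 1, x ≡ 1·(6847)⁻¹ ≡ 13 (mod 43). Smallest non-negative: 13.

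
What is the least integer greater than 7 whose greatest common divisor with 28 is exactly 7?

gcd(x, 28) = 7 forces 7 | x; write x = 7s. Then gcd(7s, 7·4) = 7·gcd(s, 4), so need gcd(s, 4) = 1.
7s > 7 gives s ≥ 2. The least s ≥ 2 coprime to 4 is 3, so x = 7·3 = 21.

21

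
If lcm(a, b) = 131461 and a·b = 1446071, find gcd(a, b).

gcd·lcm = product, so gcd = 1446071/131461 = 11.

11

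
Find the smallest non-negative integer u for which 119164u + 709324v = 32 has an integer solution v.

Reduce mod 709324: 119164u ≡ 32 (mod 709324). With g = gcd(119164, 709324) = 4 dividing 32, divide through: 29791u ≡ 8 (mod 177331).
Since gcd(29791, 177331) = 1, u ≡ 8·(29791)⁻¹ ≡ 139985 (mod 177331). Smallest non-negative: 139985.

139985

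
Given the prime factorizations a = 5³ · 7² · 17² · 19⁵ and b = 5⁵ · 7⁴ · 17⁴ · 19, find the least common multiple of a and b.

max exponent per prime: 5⁵ · 7⁴ · 17⁴ · 19⁵ = 1551693253919309375

1551693253919309375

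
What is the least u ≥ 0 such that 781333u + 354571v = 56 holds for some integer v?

19106

Reduce mod 354571: 781333u ≡ 56 (mod 354571). With g = gcd(781333, 354571) = 7 dividing 56, divide through: 111619u ≡ 8 (mod 50653).
Since gcd(111619, 50653) = 1, u ≡ 8·(111619)⁻¹ ≡ 19106 (mod 50653). Smallest non-negative: 19106.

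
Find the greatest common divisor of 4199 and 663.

4199 = 13 · 17 · 19
663 = 3 · 13 · 17
Common: 13 · 17 = 221

221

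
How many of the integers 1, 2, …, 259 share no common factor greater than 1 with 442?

113

Prime factors of 442: 2, 13, 17. Count integers ≤ 259 divisible by none of them.
By inclusion–exclusion: 259 − ⌊259/2⌋ − ⌊259/13⌋ − ⌊259/17⌋ + ⌊259/26⌋ + ⌊259/34⌋ + ⌊259/221⌋ − ⌊259/442⌋ = 113.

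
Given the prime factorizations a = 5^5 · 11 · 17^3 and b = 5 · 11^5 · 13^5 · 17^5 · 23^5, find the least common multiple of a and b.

1707709506188818965221228125

max exponent per prime: 5^5 · 11^5 · 13^5 · 17^5 · 23^5 = 1707709506188818965221228125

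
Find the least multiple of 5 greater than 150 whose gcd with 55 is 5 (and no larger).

Multiples of 5 above 150: 5·31, 5·32, … . Need the cofactor coprime to 55/5 = 11.
Checking s = 31, 32, … the first with gcd(s, 11) = 1 is s = 31, giving 155.

155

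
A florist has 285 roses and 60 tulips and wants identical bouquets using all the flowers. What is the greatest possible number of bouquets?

Euclid: 285 = 4·60 + 45; 60 = 1·45 + 15; 45 = 3·15 + 0. Last nonzero remainder: 15.

15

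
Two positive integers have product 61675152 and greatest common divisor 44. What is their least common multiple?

gcd·lcm = product, so lcm = 61675152/44 = 1401708.

1401708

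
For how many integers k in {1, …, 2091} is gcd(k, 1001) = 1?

1504

Prime factors of 1001: 7, 11, 13. Count integers ≤ 2091 divisible by none of them.
By inclusion–exclusion: 2091 − ⌊2091/7⌋ − ⌊2091/11⌋ − ⌊2091/13⌋ + ⌊2091/77⌋ + ⌊2091/91⌋ + ⌊2091/143⌋ − ⌊2091/1001⌋ = 1504.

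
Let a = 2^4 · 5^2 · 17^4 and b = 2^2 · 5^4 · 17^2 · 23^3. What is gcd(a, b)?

28900

min exponent per shared prime: 2^2 · 5^2 · 17^2 = 28900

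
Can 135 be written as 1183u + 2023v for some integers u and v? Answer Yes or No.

gcd(1183, 2023): 2023 = 1·1183 + 840; 1183 = 1·840 + 343; 840 = 2·343 + 154; 343 = 2·154 + 35; 154 = 4·35 + 14; 35 = 2·14 + 7; 14 = 2·7 + 0 → 7
7 does not divide 135, so a solution does not exist.

No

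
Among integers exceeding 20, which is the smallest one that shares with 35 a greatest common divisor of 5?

Multiples of 5 above 20: 5·5, 5·6, … . Need the cofactor coprime to 35/5 = 7.
Checking s = 5, 6, … the first with gcd(s, 7) = 1 is s = 5, giving 25.

25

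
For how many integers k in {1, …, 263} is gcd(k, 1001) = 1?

189

1001 = 7·11·13. Inclusion–exclusion on these primes:
263 − ⌊263/7⌋ − ⌊263/11⌋ − ⌊263/13⌋ + ⌊263/77⌋ + ⌊263/91⌋ + ⌊263/143⌋ − ⌊263/1001⌋ = 189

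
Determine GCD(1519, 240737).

Euclid: 240737 = 158·1519 + 735; 1519 = 2·735 + 49; 735 = 15·49 + 0. Last nonzero remainder: 49.

49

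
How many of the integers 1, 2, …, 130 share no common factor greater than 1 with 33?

33 = 3·11. Inclusion–exclusion on these primes:
130 − ⌊130/3⌋ − ⌊130/11⌋ + ⌊130/33⌋ = 79

79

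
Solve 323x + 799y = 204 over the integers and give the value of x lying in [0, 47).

13

Reduce mod 799: 323x ≡ 204 (mod 799). With g = gcd(323, 799) = 17 dividing 204, divide through: 19x ≡ 12 (mod 47).
Since gcd(19, 47) = 1, x ≡ 12·(19)⁻¹ ≡ 13 (mod 47). Smallest non-negative: 13.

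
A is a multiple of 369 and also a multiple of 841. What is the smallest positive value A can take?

310329

369 = 3² · 41; 841 = 29²
max exponents: 3² · 29² · 41 = 310329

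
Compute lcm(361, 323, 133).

42959

lcm(361, 323) = 361·323/gcd = 116603/19 = 6137
lcm(6137, 133) = 6137·133/gcd = 816221/19 = 42959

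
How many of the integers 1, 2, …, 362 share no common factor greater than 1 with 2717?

Prime factors of 2717: 11, 13, 19. Count integers ≤ 362 divisible by none of them.
By inclusion–exclusion: 362 − ⌊362/11⌋ − ⌊362/13⌋ − ⌊362/19⌋ + ⌊362/143⌋ + ⌊362/209⌋ + ⌊362/247⌋ − ⌊362/2717⌋ = 288.

288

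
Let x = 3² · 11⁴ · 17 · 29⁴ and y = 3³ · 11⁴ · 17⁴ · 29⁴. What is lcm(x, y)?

max exponent per prime: 3³ · 11⁴ · 17⁴ · 29⁴ = 23351897833030107

23351897833030107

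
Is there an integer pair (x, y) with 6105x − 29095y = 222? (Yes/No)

By Bézout, 6105x − 29095y = 222 has integer solutions iff gcd(6105, 29095) | 222.
Euclid: 29095 = 4·6105 + 4675; 6105 = 1·4675 + 1430; 4675 = 3·1430 + 385; 1430 = 3·385 + 275; 385 = 1·275 + 110; 275 = 2·110 + 55; 110 = 2·55 + 0. gcd = 55; 222 mod 55 = 2. No.

No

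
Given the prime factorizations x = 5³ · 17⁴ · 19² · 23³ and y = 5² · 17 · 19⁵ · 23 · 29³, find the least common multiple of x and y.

max exponent per prime: 5³ · 17⁴ · 19⁵ · 23³ · 29³ = 7670986263200656197125

7670986263200656197125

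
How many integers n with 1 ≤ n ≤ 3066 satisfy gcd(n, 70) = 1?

1051

70 = 2·5·7. Inclusion–exclusion on these primes:
3066 − ⌊3066/2⌋ − ⌊3066/5⌋ − ⌊3066/7⌋ + ⌊3066/10⌋ + ⌊3066/14⌋ + ⌊3066/35⌋ − ⌊3066/70⌋ = 1051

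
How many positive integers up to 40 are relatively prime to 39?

39 = 3·13. Inclusion–exclusion on these primes:
40 − ⌊40/3⌋ − ⌊40/13⌋ + ⌊40/39⌋ = 25

25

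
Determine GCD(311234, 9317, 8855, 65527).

77

gcd(311234, 9317): 311234 = 33·9317 + 3773; 9317 = 2·3773 + 1771; 3773 = 2·1771 + 231; 1771 = 7·231 + 154; 231 = 1·154 + 77; 154 = 2·77 + 0 → 77
gcd(77, 8855): 8855 = 115·77 + 0 → 77
gcd(77, 65527): 65527 = 851·77 + 0 → 77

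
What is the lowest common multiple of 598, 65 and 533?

598 = 2 · 13 · 23; 65 = 5 · 13; 533 = 13 · 41
lcm takes max exponent of each prime: 2 · 5 · 13 · 23 · 41 = 122590

122590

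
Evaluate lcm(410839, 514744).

211476910216

gcd first: 514744 = 1·410839 + 103905; 410839 = 3·103905 + 99124; 103905 = 1·99124 + 4781; 99124 = 20·4781 + 3504; 4781 = 1·3504 + 1277; 3504 = 2·1277 + 950; 1277 = 1·950 + 327; 950 = 2·327 + 296; 327 = 1·296 + 31; 296 = 9·31 + 17; 31 = 1·17 + 14; 17 = 1·14 + 3; 14 = 4·3 + 2; 3 = 1·2 + 1; 2 = 2·1 + 0 → gcd = 1
lcm = 410839·514744/gcd = 211476910216/1 = 211476910216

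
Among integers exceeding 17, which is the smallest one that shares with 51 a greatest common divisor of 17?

34

51 = 17·3. Any x with gcd(x, 51) = 17 is a multiple of 17, say 17s, with s coprime to 3.
Need s > 17/17, so s ≥ 2. First s ≥ 2 with gcd(s, 3) = 1 is s = 2. Thus x = 17·2 = 34.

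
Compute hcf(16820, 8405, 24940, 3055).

5

gcd(16820, 8405): 16820 = 2·8405 + 10; 8405 = 840·10 + 5; 10 = 2·5 + 0 → 5
gcd(5, 24940): 24940 = 4988·5 + 0 → 5
gcd(5, 3055): 3055 = 611·5 + 0 → 5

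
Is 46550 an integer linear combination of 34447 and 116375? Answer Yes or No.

gcd(34447, 116375): 116375 = 3·34447 + 13034; 34447 = 2·13034 + 8379; 13034 = 1·8379 + 4655; 8379 = 1·4655 + 3724; 4655 = 1·3724 + 931; 3724 = 4·931 + 0 → 931
931 divides 46550, so a solution exists.

Yes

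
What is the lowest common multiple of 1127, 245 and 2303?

264845

lcm(1127, 245) = 1127·245/gcd = 276115/49 = 5635
lcm(5635, 2303) = 5635·2303/gcd = 12977405/49 = 264845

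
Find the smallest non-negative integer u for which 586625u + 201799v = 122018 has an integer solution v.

15

gcd(586625, 201799) = 4693 (Euclid: 586625 = 2·201799 + 183027; 201799 = 1·183027 + 18772; 183027 = 9·18772 + 14079; 18772 = 1·14079 + 4693; 14079 = 3·4693 + 0), and 4693 | 122018.
Extended Euclid: 586625·(-11) + 201799·(32) = 4693. Scale by 26: u₀ = -286.
General solution u = u₀ + 43t; reducing mod 43 gives u = 15 (and v = -43).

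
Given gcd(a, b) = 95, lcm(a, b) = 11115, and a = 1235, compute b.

Using ab = gcd(a,b)·lcm(a,b) = 95·11115 = 1055925, we get b = 1055925/1235 = 855.

855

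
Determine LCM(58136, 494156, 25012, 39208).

lcm(58136, 494156) = 58136·494156/gcd = 28728253216/29068 = 988312
lcm(988312, 25012) = 988312·25012/gcd = 24719659744/676 = 36567544
lcm(36567544, 39208) = 36567544·39208/gcd = 1433740265152/1352 = 1060458776

1060458776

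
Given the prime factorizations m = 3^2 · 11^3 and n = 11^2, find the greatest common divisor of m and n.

min exponent per shared prime: 11^2 = 121

121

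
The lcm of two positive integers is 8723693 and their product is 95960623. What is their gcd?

11

From gcd × lcm = mn: gcd = 95960623 / 8723693 = 11.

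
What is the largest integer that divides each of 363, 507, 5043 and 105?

3

gcd(363, 507): 507 = 1·363 + 144; 363 = 2·144 + 75; 144 = 1·75 + 69; 75 = 1·69 + 6; 69 = 11·6 + 3; 6 = 2·3 + 0 → 3
gcd(3, 5043): 5043 = 1681·3 + 0 → 3
gcd(3, 105): 105 = 35·3 + 0 → 3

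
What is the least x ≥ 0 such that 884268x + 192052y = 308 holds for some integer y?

5330

gcd(884268, 192052) = 28 (Euclid: 884268 = 4·192052 + 116060; 192052 = 1·116060 + 75992; 116060 = 1·75992 + 40068; 75992 = 1·40068 + 35924; 40068 = 1·35924 + 4144; 35924 = 8·4144 + 2772; 4144 = 1·2772 + 1372; 2772 = 2·1372 + 28; 1372 = 49·28 + 0), and 28 | 308.
Extended Euclid: 884268·(-139) + 192052·(640) = 28. Scale by 11: x₀ = -1529.
General solution x = x₀ + 6859t; reducing mod 6859 gives x = 5330 (and y = -24541).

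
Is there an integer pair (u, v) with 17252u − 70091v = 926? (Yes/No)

By Bézout, 17252u − 70091v = 926 has integer solutions iff gcd(17252, 70091) | 926.
Euclid: 70091 = 4·17252 + 1083; 17252 = 15·1083 + 1007; 1083 = 1·1007 + 76; 1007 = 13·76 + 19; 76 = 4·19 + 0. gcd = 19; 926 mod 19 = 14. No.

No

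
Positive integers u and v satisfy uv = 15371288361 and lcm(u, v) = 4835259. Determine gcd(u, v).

3179

From gcd × lcm = uv: gcd = 15371288361 / 4835259 = 3179.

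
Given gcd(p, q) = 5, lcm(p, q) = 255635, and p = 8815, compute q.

Using pq = gcd(p,q)·lcm(p,q) = 5·255635 = 1278175, we get q = 1278175/8815 = 145.

145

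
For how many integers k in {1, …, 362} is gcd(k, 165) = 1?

Prime factors of 165: 3, 5, 11. Count integers ≤ 362 divisible by none of them.
By inclusion–exclusion: 362 − ⌊362/3⌋ − ⌊362/5⌋ − ⌊362/11⌋ + ⌊362/15⌋ + ⌊362/33⌋ + ⌊362/55⌋ − ⌊362/165⌋ = 176.

176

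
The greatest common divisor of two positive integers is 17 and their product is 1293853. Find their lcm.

76109

gcd·lcm = product, so lcm = 1293853/17 = 76109.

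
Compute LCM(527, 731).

22661

gcd first: 731 = 1·527 + 204; 527 = 2·204 + 119; 204 = 1·119 + 85; 119 = 1·85 + 34; 85 = 2·34 + 17; 34 = 2·17 + 0 → gcd = 17
lcm = 527·731/gcd = 385237/17 = 22661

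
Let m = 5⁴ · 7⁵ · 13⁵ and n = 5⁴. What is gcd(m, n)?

625

min exponent per shared prime: 5⁴ = 625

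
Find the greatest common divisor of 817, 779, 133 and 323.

gcd(817, 779): 817 = 1·779 + 38; 779 = 20·38 + 19; 38 = 2·19 + 0 → 19
gcd(19, 133): 133 = 7·19 + 0 → 19
gcd(19, 323): 323 = 17·19 + 0 → 19

19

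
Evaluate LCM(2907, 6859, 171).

1049427

lcm(2907, 6859) = 2907·6859/gcd = 19939113/19 = 1049427
lcm(1049427, 171) = 1049427·171/gcd = 179452017/171 = 1049427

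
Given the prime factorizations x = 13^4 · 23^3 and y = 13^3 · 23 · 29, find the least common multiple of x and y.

10077548923

max exponent per prime: 13^4 · 23^3 · 29 = 10077548923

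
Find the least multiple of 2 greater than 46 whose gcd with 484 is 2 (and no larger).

Multiples of 2 above 46: 2·24, 2·25, … . Need the cofactor coprime to 484/2 = 242.
Checking s = 24, 25, … the first with gcd(s, 242) = 1 is s = 25, giving 50.

50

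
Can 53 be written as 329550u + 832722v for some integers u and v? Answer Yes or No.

gcd(329550, 832722): 832722 = 2·329550 + 173622; 329550 = 1·173622 + 155928; 173622 = 1·155928 + 17694; 155928 = 8·17694 + 14376; 17694 = 1·14376 + 3318; 14376 = 4·3318 + 1104; 3318 = 3·1104 + 6; 1104 = 184·6 + 0 → 6
6 does not divide 53, so a solution does not exist.

No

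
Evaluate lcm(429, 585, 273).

45045

429 = 3 · 11 · 13; 585 = 3² · 5 · 13; 273 = 3 · 7 · 13
lcm takes max exponent of each prime: 3² · 5 · 7 · 11 · 13 = 45045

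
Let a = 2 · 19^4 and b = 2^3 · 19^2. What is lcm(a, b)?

1042568

max exponent per prime: 2^3 · 19^4 = 1042568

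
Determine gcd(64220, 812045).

845

Euclid: 812045 = 12·64220 + 41405; 64220 = 1·41405 + 22815; 41405 = 1·22815 + 18590; 22815 = 1·18590 + 4225; 18590 = 4·4225 + 1690; 4225 = 2·1690 + 845; 1690 = 2·845 + 0. Last nonzero remainder: 845.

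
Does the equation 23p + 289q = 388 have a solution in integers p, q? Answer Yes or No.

By Bézout, 23p + 289q = 388 has integer solutions iff gcd(23, 289) | 388.
Euclid: 289 = 12·23 + 13; 23 = 1·13 + 10; 13 = 1·10 + 3; 10 = 3·3 + 1; 3 = 3·1 + 0. gcd = 1; 388 mod 1 = 0. Yes.

Yes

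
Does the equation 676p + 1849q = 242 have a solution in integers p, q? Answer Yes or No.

gcd(676, 1849): 1849 = 2·676 + 497; 676 = 1·497 + 179; 497 = 2·179 + 139; 179 = 1·139 + 40; 139 = 3·40 + 19; 40 = 2·19 + 2; 19 = 9·2 + 1; 2 = 2·1 + 0 → 1
1 divides 242, so a solution exists.

Yes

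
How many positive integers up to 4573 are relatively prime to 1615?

Prime factors of 1615: 5, 17, 19. Count integers ≤ 4573 divisible by none of them.
By inclusion–exclusion: 4573 − ⌊4573/5⌋ − ⌊4573/17⌋ − ⌊4573/19⌋ + ⌊4573/85⌋ + ⌊4573/95⌋ + ⌊4573/323⌋ − ⌊4573/1615⌋ = 3263.

3263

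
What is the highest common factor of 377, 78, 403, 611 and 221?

13

gcd(377, 78): 377 = 4·78 + 65; 78 = 1·65 + 13; 65 = 5·13 + 0 → 13
gcd(13, 403): 403 = 31·13 + 0 → 13
gcd(13, 611): 611 = 47·13 + 0 → 13
gcd(13, 221): 221 = 17·13 + 0 → 13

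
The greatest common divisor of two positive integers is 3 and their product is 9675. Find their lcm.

3225

Since gcd(m,n)·lcm(m,n) = mn, lcm = 9675/3 = 3225.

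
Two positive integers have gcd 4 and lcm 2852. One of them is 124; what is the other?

Using mn = gcd(m,n)·lcm(m,n) = 4·2852 = 11408, we get n = 11408/124 = 92.

92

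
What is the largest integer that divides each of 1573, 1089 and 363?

gcd(1573, 1089): 1573 = 1·1089 + 484; 1089 = 2·484 + 121; 484 = 4·121 + 0 → 121
gcd(121, 363): 363 = 3·121 + 0 → 121

121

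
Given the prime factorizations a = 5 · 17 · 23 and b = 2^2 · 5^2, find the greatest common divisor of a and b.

min exponent per shared prime: 5 = 5

5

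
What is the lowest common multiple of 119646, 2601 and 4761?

2751858

119646 = 2 · 3² · 17² · 23; 2601 = 3² · 17²; 4761 = 3² · 23²
lcm takes max exponent of each prime: 2 · 3² · 17² · 23² = 2751858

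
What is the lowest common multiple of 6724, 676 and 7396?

6724 = 2² · 41²; 676 = 2² · 13²; 7396 = 2² · 43²
lcm takes max exponent of each prime: 2² · 13² · 41² · 43² = 2101122244

2101122244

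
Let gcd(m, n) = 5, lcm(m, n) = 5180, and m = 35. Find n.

m·n = gcd·lcm = 5·5180 = 25900, so n = 25900/35 = 740.

740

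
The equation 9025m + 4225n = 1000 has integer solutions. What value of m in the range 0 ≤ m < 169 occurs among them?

Euclid: 9025 = 2·4225 + 575; 4225 = 7·575 + 200; 575 = 2·200 + 175; 200 = 1·175 + 25; 175 = 7·25 + 0 → gcd = 25; 1000 = 25·40.
Back-substitution yields 9025·(-22) + 4225·(47) = 25, so one solution is m = -22·40 = -880, n = 47·40 = 1880.
Solutions in m differ by 4225/25 = 169; the one in [0, 169) is -880 mod 169 = 134.

134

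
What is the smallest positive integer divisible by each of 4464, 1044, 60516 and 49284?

297915668784

4464 = 2⁴ · 3² · 31; 1044 = 2² · 3² · 29; 60516 = 2² · 3² · 41²; 49284 = 2² · 3² · 37²
lcm takes max exponent of each prime: 2⁴ · 3² · 29 · 31 · 37² · 41² = 297915668784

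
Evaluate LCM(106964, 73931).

5027308

gcd first: 106964 = 1·73931 + 33033; 73931 = 2·33033 + 7865; 33033 = 4·7865 + 1573; 7865 = 5·1573 + 0 → gcd = 1573
lcm = 106964·73931/gcd = 7907955484/1573 = 5027308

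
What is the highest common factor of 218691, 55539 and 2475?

99

gcd(218691, 55539): 218691 = 3·55539 + 52074; 55539 = 1·52074 + 3465; 52074 = 15·3465 + 99; 3465 = 35·99 + 0 → 99
gcd(99, 2475): 2475 = 25·99 + 0 → 99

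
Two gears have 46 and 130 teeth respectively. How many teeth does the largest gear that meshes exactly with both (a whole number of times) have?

Euclid: 130 = 2·46 + 38; 46 = 1·38 + 8; 38 = 4·8 + 6; 8 = 1·6 + 2; 6 = 3·2 + 0. Last nonzero remainder: 2.

2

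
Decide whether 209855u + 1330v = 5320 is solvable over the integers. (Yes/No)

Yes

By Bézout, 209855u + 1330v = 5320 has integer solutions iff gcd(209855, 1330) | 5320.
Euclid: 209855 = 157·1330 + 1045; 1330 = 1·1045 + 285; 1045 = 3·285 + 190; 285 = 1·190 + 95; 190 = 2·95 + 0. gcd = 95; 5320 mod 95 = 0. Yes.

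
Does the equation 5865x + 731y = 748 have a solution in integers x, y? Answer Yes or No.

Yes

By Bézout, 5865x + 731y = 748 has integer solutions iff gcd(5865, 731) | 748.
Euclid: 5865 = 8·731 + 17; 731 = 43·17 + 0. gcd = 17; 748 mod 17 = 0. Yes.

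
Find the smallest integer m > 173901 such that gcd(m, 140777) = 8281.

gcd(m, 140777) = 8281 forces 8281 | m; write m = 8281s. Then gcd(8281s, 8281·17) = 8281·gcd(s, 17), so need gcd(s, 17) = 1.
8281s > 173901 gives s ≥ 22. The least s ≥ 22 coprime to 17 is 22, so m = 8281·22 = 182182.

182182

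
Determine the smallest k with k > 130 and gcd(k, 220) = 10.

Multiples of 10 above 130: 10·14, 10·15, … . Need the cofactor coprime to 220/10 = 22.
Checking s = 14, 15, … the first with gcd(s, 22) = 1 is s = 15, giving 150.

150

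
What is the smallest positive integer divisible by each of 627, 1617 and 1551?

1443981

627 = 3 · 11 · 19; 1617 = 3 · 7² · 11; 1551 = 3 · 11 · 47
lcm takes max exponent of each prime: 3 · 7² · 11 · 19 · 47 = 1443981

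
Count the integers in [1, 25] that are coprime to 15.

13

Prime factors of 15: 3, 5. Count integers ≤ 25 divisible by none of them.
By inclusion–exclusion: 25 − ⌊25/3⌋ − ⌊25/5⌋ + ⌊25/15⌋ = 13.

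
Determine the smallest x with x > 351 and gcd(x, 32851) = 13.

377

Multiples of 13 above 351: 13·28, 13·29, … . Need the cofactor coprime to 32851/13 = 2527.
Checking s = 28, 29, … the first with gcd(s, 2527) = 1 is s = 29, giving 377.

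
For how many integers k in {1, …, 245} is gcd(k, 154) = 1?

154 = 2·7·11. Inclusion–exclusion on these primes:
245 − ⌊245/2⌋ − ⌊245/7⌋ − ⌊245/11⌋ + ⌊245/14⌋ + ⌊245/22⌋ + ⌊245/77⌋ − ⌊245/154⌋ = 96

96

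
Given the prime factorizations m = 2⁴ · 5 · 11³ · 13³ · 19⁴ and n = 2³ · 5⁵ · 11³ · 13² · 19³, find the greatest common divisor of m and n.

61714264040

min exponent per shared prime: 2³ · 5 · 11³ · 13² · 19³ = 61714264040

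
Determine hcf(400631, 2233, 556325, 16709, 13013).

77

gcd(400631, 2233): 400631 = 179·2233 + 924; 2233 = 2·924 + 385; 924 = 2·385 + 154; 385 = 2·154 + 77; 154 = 2·77 + 0 → 77
gcd(77, 556325): 556325 = 7225·77 + 0 → 77
gcd(77, 16709): 16709 = 217·77 + 0 → 77
gcd(77, 13013): 13013 = 169·77 + 0 → 77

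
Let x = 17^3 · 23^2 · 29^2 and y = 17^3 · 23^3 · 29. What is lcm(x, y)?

50272012111

max exponent per prime: 17^3 · 23^3 · 29^2 = 50272012111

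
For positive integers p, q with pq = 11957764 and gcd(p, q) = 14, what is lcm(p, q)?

gcd·lcm = product, so lcm = 11957764/14 = 854126.

854126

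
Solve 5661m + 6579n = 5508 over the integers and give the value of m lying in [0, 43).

Euclid: 6579 = 1·5661 + 918; 5661 = 6·918 + 153; 918 = 6·153 + 0 → gcd = 153; 5508 = 153·36.
Back-substitution yields 5661·(7) + 6579·(-6) = 153, so one solution is m = 7·36 = 252, n = -6·36 = -216.
Solutions in m differ by 6579/153 = 43; the one in [0, 43) is 252 mod 43 = 37.

37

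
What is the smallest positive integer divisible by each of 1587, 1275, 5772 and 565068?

lcm(1587, 1275) = 1587·1275/gcd = 2023425/3 = 674475
lcm(674475, 5772) = 674475·5772/gcd = 3893069700/3 = 1297689900
lcm(1297689900, 565068) = 1297689900·565068/gcd = 733283036413200/12 = 61106919701100

61106919701100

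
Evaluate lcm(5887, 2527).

2125207

gcd first: 5887 = 2·2527 + 833; 2527 = 3·833 + 28; 833 = 29·28 + 21; 28 = 1·21 + 7; 21 = 3·7 + 0 → gcd = 7
lcm = 5887·2527/gcd = 14876449/7 = 2125207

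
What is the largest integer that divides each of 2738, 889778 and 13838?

2738 = 2 · 37²; 889778 = 2 · 23² · 29²; 13838 = 2 · 11 · 17 · 37
gcd takes min exponent of each prime: 2 = 2

2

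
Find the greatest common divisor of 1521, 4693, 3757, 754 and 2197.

13

gcd(1521, 4693): 4693 = 3·1521 + 130; 1521 = 11·130 + 91; 130 = 1·91 + 39; 91 = 2·39 + 13; 39 = 3·13 + 0 → 13
gcd(13, 3757): 3757 = 289·13 + 0 → 13
gcd(13, 754): 754 = 58·13 + 0 → 13
gcd(13, 2197): 2197 = 169·13 + 0 → 13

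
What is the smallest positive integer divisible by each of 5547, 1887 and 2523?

2934301983

lcm(5547, 1887) = 5547·1887/gcd = 10467189/3 = 3489063
lcm(3489063, 2523) = 3489063·2523/gcd = 8802905949/3 = 2934301983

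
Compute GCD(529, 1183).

Euclid: 1183 = 2·529 + 125; 529 = 4·125 + 29; 125 = 4·29 + 9; 29 = 3·9 + 2; 9 = 4·2 + 1; 2 = 2·1 + 0. Last nonzero remainder: 1.

1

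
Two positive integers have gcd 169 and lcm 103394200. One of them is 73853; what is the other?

u·v = gcd·lcm = 169·103394200 = 17473619800, so v = 17473619800/73853 = 236600.

236600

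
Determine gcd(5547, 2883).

Euclid: 5547 = 1·2883 + 2664; 2883 = 1·2664 + 219; 2664 = 12·219 + 36; 219 = 6·36 + 3; 36 = 12·3 + 0. Last nonzero remainder: 3.

3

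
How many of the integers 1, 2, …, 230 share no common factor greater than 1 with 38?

109

38 = 2·19. Inclusion–exclusion on these primes:
230 − ⌊230/2⌋ − ⌊230/19⌋ + ⌊230/38⌋ = 109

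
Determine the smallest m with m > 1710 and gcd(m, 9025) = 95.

1995

Multiples of 95 above 1710: 95·19, 95·20, … . Need the cofactor coprime to 9025/95 = 95.
Checking s = 19, 20, … the first with gcd(s, 95) = 1 is s = 21, giving 1995.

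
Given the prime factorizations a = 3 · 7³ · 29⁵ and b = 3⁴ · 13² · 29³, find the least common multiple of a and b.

96306551700723

max exponent per prime: 3⁴ · 7³ · 13² · 29⁵ = 96306551700723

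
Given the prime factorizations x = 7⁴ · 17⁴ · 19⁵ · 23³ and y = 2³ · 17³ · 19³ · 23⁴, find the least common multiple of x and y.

1111622123187285644312

max exponent per prime: 2³ · 7⁴ · 17⁴ · 19⁵ · 23⁴ = 1111622123187285644312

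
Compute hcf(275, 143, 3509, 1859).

11

gcd(275, 143): 275 = 1·143 + 132; 143 = 1·132 + 11; 132 = 12·11 + 0 → 11
gcd(11, 3509): 3509 = 319·11 + 0 → 11
gcd(11, 1859): 1859 = 169·11 + 0 → 11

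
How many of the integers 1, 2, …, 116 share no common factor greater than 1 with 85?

85 = 5·17. Inclusion–exclusion on these primes:
116 − ⌊116/5⌋ − ⌊116/17⌋ + ⌊116/85⌋ = 88

88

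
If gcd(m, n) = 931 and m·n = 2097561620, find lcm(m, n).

gcd·lcm = product, so lcm = 2097561620/931 = 2253020.

2253020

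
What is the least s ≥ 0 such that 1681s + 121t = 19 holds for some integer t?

73

Reduce mod 121: 1681s ≡ 19 (mod 121). With g = gcd(1681, 121) = 1 dividing 19, divide through: 1681s ≡ 19 (mod 121).
Since gcd(1681, 121) = 1, s ≡ 19·(1681)⁻¹ ≡ 73 (mod 121). Smallest non-negative: 73.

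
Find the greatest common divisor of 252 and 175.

7

Euclid: 252 = 1·175 + 77; 175 = 2·77 + 21; 77 = 3·21 + 14; 21 = 1·14 + 7; 14 = 2·7 + 0. Last nonzero remainder: 7.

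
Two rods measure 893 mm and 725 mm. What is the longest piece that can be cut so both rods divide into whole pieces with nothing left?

1

893 = 19 · 47
725 = 5² · 29
Common: 1 = 1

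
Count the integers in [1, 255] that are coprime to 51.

Prime factors of 51: 3, 17. Count integers ≤ 255 divisible by none of them.
By inclusion–exclusion: 255 − ⌊255/3⌋ − ⌊255/17⌋ + ⌊255/51⌋ = 160.

160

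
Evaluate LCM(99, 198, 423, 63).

lcm(99, 198) = 99·198/gcd = 19602/99 = 198
lcm(198, 423) = 198·423/gcd = 83754/9 = 9306
lcm(9306, 63) = 9306·63/gcd = 586278/9 = 65142

65142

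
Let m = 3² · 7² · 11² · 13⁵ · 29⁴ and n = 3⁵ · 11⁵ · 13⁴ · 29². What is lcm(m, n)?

503587025735808595581

max exponent per prime: 3⁵ · 7² · 11⁵ · 13⁵ · 29⁴ = 503587025735808595581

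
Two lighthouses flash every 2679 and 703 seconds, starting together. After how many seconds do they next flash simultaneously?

99123

2679 = 3 · 19 · 47; 703 = 19 · 37
max exponents: 3 · 19 · 37 · 47 = 99123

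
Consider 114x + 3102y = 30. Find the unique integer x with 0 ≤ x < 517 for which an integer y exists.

gcd(114, 3102) = 6 (Euclid: 3102 = 27·114 + 24; 114 = 4·24 + 18; 24 = 1·18 + 6; 18 = 3·6 + 0), and 6 | 30.
Extended Euclid: 114·(-136) + 3102·(5) = 6. Scale by 5: x₀ = -680.
General solution x = x₀ + 517t; reducing mod 517 gives x = 354 (and y = -13).

354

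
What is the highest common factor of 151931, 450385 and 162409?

169

151931 = 13² · 29 · 31; 450385 = 5 · 13³ · 41; 162409 = 13² · 31²
gcd takes min exponent of each prime: 13² = 169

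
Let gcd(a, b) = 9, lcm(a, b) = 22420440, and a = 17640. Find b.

11439

a·b = gcd·lcm = 9·22420440 = 201783960, so b = 201783960/17640 = 11439.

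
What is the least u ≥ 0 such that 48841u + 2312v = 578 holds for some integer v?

Euclid: 48841 = 21·2312 + 289; 2312 = 8·289 + 0 → gcd = 289; 578 = 289·2.
Back-substitution yields 48841·(1) + 2312·(-21) = 289, so one solution is u = 1·2 = 2, v = -21·2 = -42.
Solutions in u differ by 2312/289 = 8; the one in [0, 8) is 2 mod 8 = 2.

2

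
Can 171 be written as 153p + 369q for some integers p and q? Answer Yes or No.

gcd(153, 369): 369 = 2·153 + 63; 153 = 2·63 + 27; 63 = 2·27 + 9; 27 = 3·9 + 0 → 9
9 divides 171, so a solution exists.

Yes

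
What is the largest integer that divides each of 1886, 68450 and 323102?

2

gcd(1886, 68450): 68450 = 36·1886 + 554; 1886 = 3·554 + 224; 554 = 2·224 + 106; 224 = 2·106 + 12; 106 = 8·12 + 10; 12 = 1·10 + 2; 10 = 5·2 + 0 → 2
gcd(2, 323102): 323102 = 161551·2 + 0 → 2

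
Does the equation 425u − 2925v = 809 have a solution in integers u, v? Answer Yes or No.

No

gcd(425, 2925): 2925 = 6·425 + 375; 425 = 1·375 + 50; 375 = 7·50 + 25; 50 = 2·25 + 0 → 25
25 does not divide 809, so a solution does not exist.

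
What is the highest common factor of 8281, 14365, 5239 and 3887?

8281 = 7² · 13²; 14365 = 5 · 13² · 17; 5239 = 13² · 31; 3887 = 13² · 23
gcd takes min exponent of each prime: 13² = 169

169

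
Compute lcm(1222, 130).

gcd first: 1222 = 9·130 + 52; 130 = 2·52 + 26; 52 = 2·26 + 0 → gcd = 26
lcm = 1222·130/gcd = 158860/26 = 6110

6110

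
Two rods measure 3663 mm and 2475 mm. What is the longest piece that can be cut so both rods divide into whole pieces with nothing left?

99

Euclid: 3663 = 1·2475 + 1188; 2475 = 2·1188 + 99; 1188 = 12·99 + 0. Last nonzero remainder: 99.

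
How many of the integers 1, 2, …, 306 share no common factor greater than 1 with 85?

230

85 = 5·17. Inclusion–exclusion on these primes:
306 − ⌊306/5⌋ − ⌊306/17⌋ + ⌊306/85⌋ = 230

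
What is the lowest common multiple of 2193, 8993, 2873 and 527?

6077748183

2193 = 3 · 17 · 43; 8993 = 17 · 23²; 2873 = 13² · 17; 527 = 17 · 31
lcm takes max exponent of each prime: 3 · 13² · 17 · 23² · 31 · 43 = 6077748183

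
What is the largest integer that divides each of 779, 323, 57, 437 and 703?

19

gcd(779, 323): 779 = 2·323 + 133; 323 = 2·133 + 57; 133 = 2·57 + 19; 57 = 3·19 + 0 → 19
gcd(19, 57): 57 = 3·19 + 0 → 19
gcd(19, 437): 437 = 23·19 + 0 → 19
gcd(19, 703): 703 = 37·19 + 0 → 19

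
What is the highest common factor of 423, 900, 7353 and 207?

gcd(423, 900): 900 = 2·423 + 54; 423 = 7·54 + 45; 54 = 1·45 + 9; 45 = 5·9 + 0 → 9
gcd(9, 7353): 7353 = 817·9 + 0 → 9
gcd(9, 207): 207 = 23·9 + 0 → 9

9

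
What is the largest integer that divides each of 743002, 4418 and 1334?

2

743002 = 2 · 13 · 17 · 41²; 4418 = 2 · 47²; 1334 = 2 · 23 · 29
gcd takes min exponent of each prime: 2 = 2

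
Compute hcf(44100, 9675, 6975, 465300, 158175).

44100 = 2² · 3² · 5² · 7²; 9675 = 3² · 5² · 43; 6975 = 3² · 5² · 31; 465300 = 2² · 3² · 5² · 11 · 47; 158175 = 3² · 5² · 19 · 37
gcd takes min exponent of each prime: 3² · 5² = 225

225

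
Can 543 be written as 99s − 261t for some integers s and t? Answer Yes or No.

No

gcd(99, 261): 261 = 2·99 + 63; 99 = 1·63 + 36; 63 = 1·36 + 27; 36 = 1·27 + 9; 27 = 3·9 + 0 → 9
9 does not divide 543, so a solution does not exist.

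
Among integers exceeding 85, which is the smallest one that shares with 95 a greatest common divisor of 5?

Multiples of 5 above 85: 5·18, 5·19, … . Need the cofactor coprime to 95/5 = 19.
Checking s = 18, 19, … the first with gcd(s, 19) = 1 is s = 18, giving 90.

90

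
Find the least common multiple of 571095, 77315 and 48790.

1758599103870

lcm(571095, 77315) = 571095·77315/gcd = 44154209925/35 = 1261548855
lcm(1261548855, 48790) = 1261548855·48790/gcd = 61550968635450/35 = 1758599103870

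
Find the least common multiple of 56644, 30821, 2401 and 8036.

4210518452

lcm(56644, 30821) = 56644·30821/gcd = 1745824724/833 = 2095828
lcm(2095828, 2401) = 2095828·2401/gcd = 5032083028/49 = 102695572
lcm(102695572, 8036) = 102695572·8036/gcd = 825261616592/196 = 4210518452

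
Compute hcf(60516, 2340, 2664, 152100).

60516 = 2² · 3² · 41²; 2340 = 2² · 3² · 5 · 13; 2664 = 2³ · 3² · 37; 152100 = 2² · 3² · 5² · 13²
gcd takes min exponent of each prime: 2² · 3² = 36

36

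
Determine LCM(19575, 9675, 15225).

5892075

19575 = 3³ · 5² · 29; 9675 = 3² · 5² · 43; 15225 = 3 · 5² · 7 · 29
lcm takes max exponent of each prime: 3³ · 5² · 7 · 29 · 43 = 5892075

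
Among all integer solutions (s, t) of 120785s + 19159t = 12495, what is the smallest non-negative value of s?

12

Reduce mod 19159: 120785s ≡ 12495 (mod 19159). With g = gcd(120785, 19159) = 833 dividing 12495, divide through: 145s ≡ 15 (mod 23).
Since gcd(145, 23) = 1, s ≡ 15·(145)⁻¹ ≡ 12 (mod 23). Smallest non-negative: 12.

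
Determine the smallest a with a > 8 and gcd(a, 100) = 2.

gcd(a, 100) = 2 forces 2 | a; write a = 2s. Then gcd(2s, 2·50) = 2·gcd(s, 50), so need gcd(s, 50) = 1.
2s > 8 gives s ≥ 5. The least s ≥ 5 coprime to 50 is 7, so a = 2·7 = 14.

14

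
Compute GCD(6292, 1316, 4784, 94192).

gcd(6292, 1316): 6292 = 4·1316 + 1028; 1316 = 1·1028 + 288; 1028 = 3·288 + 164; 288 = 1·164 + 124; 164 = 1·124 + 40; 124 = 3·40 + 4; 40 = 10·4 + 0 → 4
gcd(4, 4784): 4784 = 1196·4 + 0 → 4
gcd(4, 94192): 94192 = 23548·4 + 0 → 4

4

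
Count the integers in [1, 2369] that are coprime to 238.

238 = 2·7·17. Inclusion–exclusion on these primes:
2369 − ⌊2369/2⌋ − ⌊2369/7⌋ − ⌊2369/17⌋ + ⌊2369/14⌋ + ⌊2369/34⌋ + ⌊2369/119⌋ − ⌊2369/238⌋ = 956

956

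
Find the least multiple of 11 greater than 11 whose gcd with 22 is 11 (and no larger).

gcd(a, 22) = 11 forces 11 | a; write a = 11s. Then gcd(11s, 11·2) = 11·gcd(s, 2), so need gcd(s, 2) = 1.
11s > 11 gives s ≥ 2. The least s ≥ 2 coprime to 2 is 3, so a = 11·3 = 33.

33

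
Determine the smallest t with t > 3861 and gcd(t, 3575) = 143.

4004

3575 = 143·25. Any t with gcd(t, 3575) = 143 is a multiple of 143, say 143s, with s coprime to 25.
Need s > 3861/143, so s ≥ 28. First s ≥ 28 with gcd(s, 25) = 1 is s = 28. Thus t = 143·28 = 4004.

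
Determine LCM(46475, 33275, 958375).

lcm(46475, 33275) = 46475·33275/gcd = 1546455625/275 = 5623475
lcm(5623475, 958375) = 5623475·958375/gcd = 5389397853125/275 = 19597810375

19597810375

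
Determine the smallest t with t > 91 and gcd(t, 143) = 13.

143 = 13·11. Any t with gcd(t, 143) = 13 is a multiple of 13, say 13s, with s coprime to 11.
Need s > 91/13, so s ≥ 8. First s ≥ 8 with gcd(s, 11) = 1 is s = 8. Thus t = 13·8 = 104.

104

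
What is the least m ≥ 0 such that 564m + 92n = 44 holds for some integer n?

gcd(564, 92) = 4 (Euclid: 564 = 6·92 + 12; 92 = 7·12 + 8; 12 = 1·8 + 4; 8 = 2·4 + 0), and 4 | 44.
Extended Euclid: 564·(8) + 92·(-49) = 4. Scale by 11: m₀ = 88.
General solution m = m₀ + 23t; reducing mod 23 gives m = 19 (and n = -116).

19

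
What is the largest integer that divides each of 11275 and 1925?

275

11275 = 5² · 11 · 41
1925 = 5² · 7 · 11
Common: 5² · 11 = 275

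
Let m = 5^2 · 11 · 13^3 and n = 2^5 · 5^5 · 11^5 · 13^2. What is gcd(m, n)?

46475

min exponent per shared prime: 5^2 · 11 · 13^2 = 46475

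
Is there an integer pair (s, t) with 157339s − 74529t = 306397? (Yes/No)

gcd(157339, 74529): 157339 = 2·74529 + 8281; 74529 = 9·8281 + 0 → 8281
8281 divides 306397, so a solution exists.

Yes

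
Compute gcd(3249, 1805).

361

3249 = 3² · 19²
1805 = 5 · 19²
Common: 19² = 361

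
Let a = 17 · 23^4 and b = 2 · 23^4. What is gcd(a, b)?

min exponent per shared prime: 23^4 = 279841

279841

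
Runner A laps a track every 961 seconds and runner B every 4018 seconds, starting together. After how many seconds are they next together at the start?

gcd first: 4018 = 4·961 + 174; 961 = 5·174 + 91; 174 = 1·91 + 83; 91 = 1·83 + 8; 83 = 10·8 + 3; 8 = 2·3 + 2; 3 = 1·2 + 1; 2 = 2·1 + 0 → gcd = 1
lcm = 961·4018/gcd = 3861298/1 = 3861298

3861298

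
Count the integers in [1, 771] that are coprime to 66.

234

66 = 2·3·11. Inclusion–exclusion on these primes:
771 − ⌊771/2⌋ − ⌊771/3⌋ − ⌊771/11⌋ + ⌊771/6⌋ + ⌊771/22⌋ + ⌊771/33⌋ − ⌊771/66⌋ = 234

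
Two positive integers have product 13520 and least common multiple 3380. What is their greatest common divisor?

4

From gcd × lcm = uv: gcd = 13520 / 3380 = 4.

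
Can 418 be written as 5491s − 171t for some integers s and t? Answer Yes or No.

By Bézout, 5491s − 171t = 418 has integer solutions iff gcd(5491, 171) | 418.
Euclid: 5491 = 32·171 + 19; 171 = 9·19 + 0. gcd = 19; 418 mod 19 = 0. Yes.

Yes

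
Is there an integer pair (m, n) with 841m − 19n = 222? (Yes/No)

By Bézout, 841m − 19n = 222 has integer solutions iff gcd(841, 19) | 222.
Euclid: 841 = 44·19 + 5; 19 = 3·5 + 4; 5 = 1·4 + 1; 4 = 4·1 + 0. gcd = 1; 222 mod 1 = 0. Yes.

Yes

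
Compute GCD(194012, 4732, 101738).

2366

194012 = 2² · 7 · 13² · 41; 4732 = 2² · 7 · 13²; 101738 = 2 · 7 · 13² · 43
gcd takes min exponent of each prime: 2 · 7 · 13² = 2366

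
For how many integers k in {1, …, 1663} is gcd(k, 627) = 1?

Prime factors of 627: 3, 11, 19. Count integers ≤ 1663 divisible by none of them.
By inclusion–exclusion: 1663 − ⌊1663/3⌋ − ⌊1663/11⌋ − ⌊1663/19⌋ + ⌊1663/33⌋ + ⌊1663/57⌋ + ⌊1663/209⌋ − ⌊1663/627⌋ = 955.

955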